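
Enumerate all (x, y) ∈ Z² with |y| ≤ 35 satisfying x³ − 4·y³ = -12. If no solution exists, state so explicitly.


The equation is x³ - 4y³ = -12. For fixed y, x³ = 4·y³ − 12, so a solution requires the RHS to be a perfect cube.
Strategy: iterate y from -35 to 35, compute RHS = 4·y³ − 12, and check whether it is a (positive or negative) perfect cube.
Check small values of y:
  y = 0: RHS = -12 is not a perfect cube.
  y = 1: RHS = -8 = (-2)³ ⇒ x = -2 works.
  y = -1: RHS = -16 is not a perfect cube.
  y = 2: RHS = 20 is not a perfect cube.
  y = -2: RHS = -44 is not a perfect cube.
  y = 3: RHS = 96 is not a perfect cube.
  y = -3: RHS = -120 is not a perfect cube.
Continuing, at y = -5: RHS = -512 = (-8)³ ⇒ x = -8 works.
Searching the remaining y in |y| ≤ 35 finds no further solutions.
Collected solutions: (-2, 1), (-8, -5).

Solutions (with |y| ≤ 35): (-2, 1), (-8, -5).


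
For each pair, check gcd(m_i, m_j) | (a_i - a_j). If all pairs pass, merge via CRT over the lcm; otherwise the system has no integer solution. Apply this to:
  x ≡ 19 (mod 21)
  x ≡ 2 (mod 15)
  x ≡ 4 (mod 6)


Moduli 21, 15, 6 are not pairwise coprime, so CRT works modulo lcm(m_i) when all pairwise compatibility conditions hold.
Pairwise compatibility: gcd(m_i, m_j) must divide a_i - a_j for every pair.
Merge one congruence at a time:
  Start: x ≡ 19 (mod 21).
  Combine with x ≡ 2 (mod 15): gcd(21, 15) = 3, and 2 - 19 = -17 is NOT divisible by 3.
    ⇒ system is inconsistent (no integer solution).

No solution (the system is inconsistent).


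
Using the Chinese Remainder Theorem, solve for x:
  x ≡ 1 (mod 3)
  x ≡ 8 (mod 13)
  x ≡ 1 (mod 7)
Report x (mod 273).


Moduli 3, 13, 7 are pairwise coprime; by CRT there is a unique solution modulo M = 3 · 13 · 7 = 273.
Solve pairwise, accumulating the modulus:
  Start with x ≡ 1 (mod 3).
  Combine with x ≡ 8 (mod 13): since gcd(3, 13) = 1, we get a unique residue mod 39.
    Write x = 1 + 3·t and substitute into x ≡ 8 (mod 13): 3·t ≡ 8 − 1 = 7 (mod 13).
    The inverse of 3 mod 13 is 9 (since 3·9 = 27 = 2·13 + 1), so t ≡ 9·7 = 63 ≡ 11 (mod 13).
    Then x = 1 + 3·11 = 34, valid modulo lcm(3, 13) = 39: x ≡ 34 (mod 39).
  Combine with x ≡ 1 (mod 7): since gcd(39, 7) = 1, we get a unique residue mod 273.
    Write x = 34 + 39·t and substitute into x ≡ 1 (mod 7): 39·t ≡ 1 − 34 = -33 (mod 7).
    Reduce coefficients mod 7: 4·t ≡ 2 (mod 7).
    The inverse of 4 mod 7 is 2 (since 4·2 = 8 = 1·7 + 1), so t ≡ 2·2 = 4 ≡ 4 (mod 7).
    Then x = 34 + 39·4 = 190, valid modulo lcm(39, 7) = 273: x ≡ 190 (mod 273).
Verify: 190 mod 3 = 1 ✓, 190 mod 13 = 8 ✓, 190 mod 7 = 1 ✓.

x ≡ 190 (mod 273).


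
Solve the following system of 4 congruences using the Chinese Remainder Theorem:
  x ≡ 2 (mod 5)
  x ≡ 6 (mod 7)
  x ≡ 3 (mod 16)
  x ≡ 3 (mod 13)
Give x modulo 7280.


Product of moduli M = 5 · 7 · 16 · 13 = 7280.
Merge one congruence at a time:
  Start: x ≡ 2 (mod 5).
  Combine with x ≡ 6 (mod 7); new modulus lcm = 35.
    Write x = 2 + 5·t and substitute into x ≡ 6 (mod 7): 5·t ≡ 6 − 2 = 4 (mod 7).
    The inverse of 5 mod 7 is 3 (since 5·3 = 15 = 2·7 + 1), so t ≡ 3·4 = 12 ≡ 5 (mod 7).
    Then x = 2 + 5·5 = 27, valid modulo lcm(5, 7) = 35: x ≡ 27 (mod 35).
  Combine with x ≡ 3 (mod 16); new modulus lcm = 560.
    Write x = 27 + 35·t and substitute into x ≡ 3 (mod 16): 35·t ≡ 3 − 27 = -24 (mod 16).
    Reduce coefficients mod 16: 3·t ≡ 8 (mod 16).
    The inverse of 3 mod 16 is 11 (since 3·11 = 33 = 2·16 + 1), so t ≡ 11·8 = 88 ≡ 8 (mod 16).
    Then x = 27 + 35·8 = 307, valid modulo lcm(35, 16) = 560: x ≡ 307 (mod 560).
  Combine with x ≡ 3 (mod 13); new modulus lcm = 7280.
    Write x = 307 + 560·t and substitute into x ≡ 3 (mod 13): 560·t ≡ 3 − 307 = -304 (mod 13).
    Reduce coefficients mod 13: 1·t ≡ 8 (mod 13).
    So t ≡ 8 (mod 13).
    Then x = 307 + 560·8 = 4787, valid modulo lcm(560, 13) = 7280: x ≡ 4787 (mod 7280).
Verify against each original: 4787 mod 5 = 2, 4787 mod 7 = 6, 4787 mod 16 = 3, 4787 mod 13 = 3.

x ≡ 4787 (mod 7280).


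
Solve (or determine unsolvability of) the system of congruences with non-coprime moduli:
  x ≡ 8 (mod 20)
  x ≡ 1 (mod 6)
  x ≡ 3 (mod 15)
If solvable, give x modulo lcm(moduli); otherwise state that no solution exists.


Moduli 20, 6, 15 are not pairwise coprime, so CRT works modulo lcm(m_i) when all pairwise compatibility conditions hold.
Pairwise compatibility: gcd(m_i, m_j) must divide a_i - a_j for every pair.
Merge one congruence at a time:
  Start: x ≡ 8 (mod 20).
  Combine with x ≡ 1 (mod 6): gcd(20, 6) = 2, and 1 - 8 = -7 is NOT divisible by 2.
    ⇒ system is inconsistent (no integer solution).

No solution (the system is inconsistent).


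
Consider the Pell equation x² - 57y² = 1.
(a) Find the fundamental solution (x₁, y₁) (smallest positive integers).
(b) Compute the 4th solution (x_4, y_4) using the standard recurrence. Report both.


Step 1: Find the fundamental solution (x₁, y₁) of x² - 57y² = 1.
  Expand √57 as a continued fraction. a₀ = ⌊√57⌋ = 7; iterate m_{k+1} = d_k·a_k − m_k, d_{k+1} = (57 − m_{k+1}²)/d_k, a_{k+1} = ⌊(a₀ + m_{k+1})/d_{k+1}⌋ (starting m₀ = 0, d₀ = 1), with convergents p_k = a_k·p_{k-1} + p_{k-2}, q_k = a_k·q_{k-1} + q_{k-2} (p₋₁ = 1, q₋₁ = 0):
  k = 0: a₀ = 7; p₀/q₀ = 7/1; p₀² − 57·q₀² = 49 − 57 = -8.
  k = 1: m = 7, d = 8, a = ⌊(7 + 7)/8⌋ = 1; p/q = (1·7 + 1)/(1·1 + 0) = 8/1; p² − 57·q² = 64 − 57 = 7.
  k = 2: m = 1, d = 7, a = ⌊(7 + 1)/7⌋ = 1; p/q = (1·8 + 7)/(1·1 + 1) = 15/2; p² − 57·q² = 225 − 228 = -3.
  k = 3: m = 6, d = 3, a = ⌊(7 + 6)/3⌋ = 4; p/q = (4·15 + 8)/(4·2 + 1) = 68/9; p² − 57·q² = 4624 − 4617 = 7.
  k = 4: m = 6, d = 7, a = ⌊(7 + 6)/7⌋ = 1; p/q = (1·68 + 15)/(1·9 + 2) = 83/11; p² − 57·q² = 6889 − 6897 = -8.
  k = 5: m = 1, d = 8, a = ⌊(7 + 1)/8⌋ = 1; p/q = (1·83 + 68)/(1·11 + 9) = 151/20; p² − 57·q² = 22801 − 22800 = 1.
  The first convergent with p² − 57·q² = 1 gives the fundamental solution (x₁, y₁) = (151, 20).
Step 2: Apply the recurrence (x_{n+1}, y_{n+1}) = (x₁x_n + 57y₁y_n, x₁y_n + y₁x_n) repeatedly.
  From (x_1, y_1) = (151, 20): x_2 = 151·151 + 57·20·20 = 45601; y_2 = 151·20 + 20·151 = 6040.
  From (x_2, y_2) = (45601, 6040): x_3 = 151·45601 + 57·20·6040 = 13771351; y_3 = 151·6040 + 20·45601 = 1824060.
  From (x_3, y_3) = (13771351, 1824060): x_4 = 151·13771351 + 57·20·1824060 = 4158902401; y_4 = 151·1824060 + 20·13771351 = 550860080.
Step 3: Verify x_4² - 57·y_4² = 17296469181043564801 - 17296469181043564800 = 1 (should be 1). ✓

(x_1, y_1) = (151, 20); (x_4, y_4) = (4158902401, 550860080).


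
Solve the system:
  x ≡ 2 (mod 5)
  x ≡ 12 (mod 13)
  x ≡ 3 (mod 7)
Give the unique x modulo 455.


Moduli 5, 13, 7 are pairwise coprime; by CRT there is a unique solution modulo M = 5 · 13 · 7 = 455.
Solve pairwise, accumulating the modulus:
  Start with x ≡ 2 (mod 5).
  Combine with x ≡ 12 (mod 13): since gcd(5, 13) = 1, we get a unique residue mod 65.
    Write x = 2 + 5·t and substitute into x ≡ 12 (mod 13): 5·t ≡ 12 − 2 = 10 (mod 13).
    The inverse of 5 mod 13 is 8 (since 5·8 = 40 = 3·13 + 1), so t ≡ 8·10 = 80 ≡ 2 (mod 13).
    Then x = 2 + 5·2 = 12, valid modulo lcm(5, 13) = 65: x ≡ 12 (mod 65).
  Combine with x ≡ 3 (mod 7): since gcd(65, 7) = 1, we get a unique residue mod 455.
    Write x = 12 + 65·t and substitute into x ≡ 3 (mod 7): 65·t ≡ 3 − 12 = -9 (mod 7).
    Reduce coefficients mod 7: 2·t ≡ 5 (mod 7).
    The inverse of 2 mod 7 is 4 (since 2·4 = 8 = 1·7 + 1), so t ≡ 4·5 = 20 ≡ 6 (mod 7).
    Then x = 12 + 65·6 = 402, valid modulo lcm(65, 7) = 455: x ≡ 402 (mod 455).
Verify: 402 mod 5 = 2 ✓, 402 mod 13 = 12 ✓, 402 mod 7 = 3 ✓.

x ≡ 402 (mod 455).


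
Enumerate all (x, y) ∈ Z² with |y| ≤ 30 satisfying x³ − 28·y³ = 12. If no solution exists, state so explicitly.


The equation is x³ - 28y³ = 12. For fixed y, x³ = 28·y³ + 12, so a solution requires the RHS to be a perfect cube.
Strategy: iterate y from -30 to 30, compute RHS = 28·y³ + 12, and check whether it is a (positive or negative) perfect cube.
Check small values of y:
  y = 0: RHS = 12 is not a perfect cube.
  y = 1: RHS = 40 is not a perfect cube.
  y = -1: RHS = -16 is not a perfect cube.
  y = 2: RHS = 236 is not a perfect cube.
  y = -2: RHS = -212 is not a perfect cube.
  y = 3: RHS = 768 is not a perfect cube.
  y = -3: RHS = -744 is not a perfect cube.
Continuing the search up to |y| = 30 finds no solutions either.
No (x, y) in the scanned range satisfies the equation.

No integer solutions with |y| ≤ 30.


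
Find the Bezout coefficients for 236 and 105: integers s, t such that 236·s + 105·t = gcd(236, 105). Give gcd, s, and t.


Euclidean algorithm on (236, 105) — divide until remainder is 0:
  236 = 2 · 105 + 26
  105 = 4 · 26 + 1
  26 = 26 · 1 + 0
gcd(236, 105) = 1.
Track Bezout coefficients alongside the remainders: start with r₀ = 236 = a·1 + b·0 (s = 1, t = 0) and r₁ = 105 = a·0 + b·1 (s = 0, t = 1); each new remainder r_{k+1} = r_{k-1} − q_k·r_k inherits s_{k+1} = s_{k-1} − q_k·s_k, t_{k+1} = t_{k-1} − q_k·t_k, so r_k = a·s_k + b·t_k at every step:
  q = 2: r = 26, s = 1 − 2·0 = 1, t = 0 − 2·1 = -2  (check: 236·1 + 105·(-2) = 26)
  q = 4: r = 1, s = 0 − 4·1 = -4, t = 1 − 4·(-2) = 9  (check: 236·(-4) + 105·9 = 1)
The row with r = 1 (the gcd) gives the Bezout coefficients s = -4, t = 9.
Result: 236 · (-4) + 105 · (9) = 1.

gcd(236, 105) = 1; s = -4, t = 9 (check: 236·(-4) + 105·9 = 1).


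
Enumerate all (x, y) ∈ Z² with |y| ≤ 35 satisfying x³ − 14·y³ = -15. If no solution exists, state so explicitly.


The equation is x³ - 14y³ = -15. For fixed y, x³ = 14·y³ − 15, so a solution requires the RHS to be a perfect cube.
Strategy: iterate y from -35 to 35, compute RHS = 14·y³ − 15, and check whether it is a (positive or negative) perfect cube.
Check small values of y:
  y = 0: RHS = -15 is not a perfect cube.
  y = 1: RHS = -1 = (-1)³ ⇒ x = -1 works.
  y = -1: RHS = -29 is not a perfect cube.
  y = 2: RHS = 97 is not a perfect cube.
  y = -2: RHS = -127 is not a perfect cube.
  y = 3: RHS = 363 is not a perfect cube.
  y = -3: RHS = -393 is not a perfect cube.
Continuing the search up to |y| = 35 finds no further solutions beyond those listed.
Collected solutions: (-1, 1).

Solutions (with |y| ≤ 35): (-1, 1).


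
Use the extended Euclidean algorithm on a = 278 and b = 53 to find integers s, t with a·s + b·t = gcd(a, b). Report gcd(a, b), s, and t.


Euclidean algorithm on (278, 53) — divide until remainder is 0:
  278 = 5 · 53 + 13
  53 = 4 · 13 + 1
  13 = 13 · 1 + 0
gcd(278, 53) = 1.
Track Bezout coefficients alongside the remainders: start with r₀ = 278 = a·1 + b·0 (s = 1, t = 0) and r₁ = 53 = a·0 + b·1 (s = 0, t = 1); each new remainder r_{k+1} = r_{k-1} − q_k·r_k inherits s_{k+1} = s_{k-1} − q_k·s_k, t_{k+1} = t_{k-1} − q_k·t_k, so r_k = a·s_k + b·t_k at every step:
  q = 5: r = 13, s = 1 − 5·0 = 1, t = 0 − 5·1 = -5  (check: 278·1 + 53·(-5) = 13)
  q = 4: r = 1, s = 0 − 4·1 = -4, t = 1 − 4·(-5) = 21  (check: 278·(-4) + 53·21 = 1)
The row with r = 1 (the gcd) gives the Bezout coefficients s = -4, t = 21.
Result: 278 · (-4) + 53 · (21) = 1.

gcd(278, 53) = 1; s = -4, t = 21 (check: 278·(-4) + 53·21 = 1).


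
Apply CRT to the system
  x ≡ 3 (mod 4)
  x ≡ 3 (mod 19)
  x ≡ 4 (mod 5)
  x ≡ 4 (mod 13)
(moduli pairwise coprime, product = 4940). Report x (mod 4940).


Product of moduli M = 4 · 19 · 5 · 13 = 4940.
Merge one congruence at a time:
  Start: x ≡ 3 (mod 4).
  Combine with x ≡ 3 (mod 19); new modulus lcm = 76.
    Write x = 3 + 4·t and substitute into x ≡ 3 (mod 19): 4·t ≡ 3 − 3 = 0 (mod 19).
    The inverse of 4 mod 19 is 5 (since 4·5 = 20 = 1·19 + 1), so t ≡ 5·0 = 0 ≡ 0 (mod 19).
    Then x = 3 + 4·0 = 3, valid modulo lcm(4, 19) = 76: x ≡ 3 (mod 76).
  Combine with x ≡ 4 (mod 5); new modulus lcm = 380.
    Write x = 3 + 76·t and substitute into x ≡ 4 (mod 5): 76·t ≡ 4 − 3 = 1 (mod 5).
    Reduce coefficients mod 5: 1·t ≡ 1 (mod 5).
    So t ≡ 1 (mod 5).
    Then x = 3 + 76·1 = 79, valid modulo lcm(76, 5) = 380: x ≡ 79 (mod 380).
  Combine with x ≡ 4 (mod 13); new modulus lcm = 4940.
    Write x = 79 + 380·t and substitute into x ≡ 4 (mod 13): 380·t ≡ 4 − 79 = -75 (mod 13).
    Reduce coefficients mod 13: 3·t ≡ 3 (mod 13).
    The inverse of 3 mod 13 is 9 (since 3·9 = 27 = 2·13 + 1), so t ≡ 9·3 = 27 ≡ 1 (mod 13).
    Then x = 79 + 380·1 = 459, valid modulo lcm(380, 13) = 4940: x ≡ 459 (mod 4940).
Verify against each original: 459 mod 4 = 3, 459 mod 19 = 3, 459 mod 5 = 4, 459 mod 13 = 4.

x ≡ 459 (mod 4940).


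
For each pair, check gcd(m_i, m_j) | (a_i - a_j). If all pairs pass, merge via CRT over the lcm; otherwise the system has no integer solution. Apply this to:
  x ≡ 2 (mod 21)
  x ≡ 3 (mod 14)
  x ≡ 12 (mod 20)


Moduli 21, 14, 20 are not pairwise coprime, so CRT works modulo lcm(m_i) when all pairwise compatibility conditions hold.
Pairwise compatibility: gcd(m_i, m_j) must divide a_i - a_j for every pair.
Merge one congruence at a time:
  Start: x ≡ 2 (mod 21).
  Combine with x ≡ 3 (mod 14): gcd(21, 14) = 7, and 3 - 2 = 1 is NOT divisible by 7.
    ⇒ system is inconsistent (no integer solution).

No solution (the system is inconsistent).


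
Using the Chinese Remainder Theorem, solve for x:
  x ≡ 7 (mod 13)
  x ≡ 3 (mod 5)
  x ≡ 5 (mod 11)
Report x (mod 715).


Moduli 13, 5, 11 are pairwise coprime; by CRT there is a unique solution modulo M = 13 · 5 · 11 = 715.
Solve pairwise, accumulating the modulus:
  Start with x ≡ 7 (mod 13).
  Combine with x ≡ 3 (mod 5): since gcd(13, 5) = 1, we get a unique residue mod 65.
    Write x = 7 + 13·t and substitute into x ≡ 3 (mod 5): 13·t ≡ 3 − 7 = -4 (mod 5).
    Reduce coefficients mod 5: 3·t ≡ 1 (mod 5).
    The inverse of 3 mod 5 is 2 (since 3·2 = 6 = 1·5 + 1), so t ≡ 2·1 = 2 ≡ 2 (mod 5).
    Then x = 7 + 13·2 = 33, valid modulo lcm(13, 5) = 65: x ≡ 33 (mod 65).
  Combine with x ≡ 5 (mod 11): since gcd(65, 11) = 1, we get a unique residue mod 715.
    Write x = 33 + 65·t and substitute into x ≡ 5 (mod 11): 65·t ≡ 5 − 33 = -28 (mod 11).
    Reduce coefficients mod 11: 10·t ≡ 5 (mod 11).
    The inverse of 10 mod 11 is 10 (since 10·10 = 100 = 9·11 + 1), so t ≡ 10·5 = 50 ≡ 6 (mod 11).
    Then x = 33 + 65·6 = 423, valid modulo lcm(65, 11) = 715: x ≡ 423 (mod 715).
Verify: 423 mod 13 = 7 ✓, 423 mod 5 = 3 ✓, 423 mod 11 = 5 ✓.

x ≡ 423 (mod 715).


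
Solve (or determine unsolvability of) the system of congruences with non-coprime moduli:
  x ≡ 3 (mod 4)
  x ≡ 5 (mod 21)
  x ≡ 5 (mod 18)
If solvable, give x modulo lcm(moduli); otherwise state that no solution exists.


Moduli 4, 21, 18 are not pairwise coprime, so CRT works modulo lcm(m_i) when all pairwise compatibility conditions hold.
Pairwise compatibility: gcd(m_i, m_j) must divide a_i - a_j for every pair.
Merge one congruence at a time:
  Start: x ≡ 3 (mod 4).
  Combine with x ≡ 5 (mod 21): gcd(4, 21) = 1; 5 - 3 = 2, which IS divisible by 1, so compatible.
    Write x = 3 + 4·t and substitute into x ≡ 5 (mod 21): 4·t ≡ 5 − 3 = 2 (mod 21).
    The inverse of 4 mod 21 is 16 (since 4·16 = 64 = 3·21 + 1), so t ≡ 16·2 = 32 ≡ 11 (mod 21).
    Then x = 3 + 4·11 = 47, valid modulo lcm(4, 21) = 84: x ≡ 47 (mod 84).
  Combine with x ≡ 5 (mod 18): gcd(84, 18) = 6; 5 - 47 = -42, which IS divisible by 6, so compatible.
    Write x = 47 + 84·t and substitute into x ≡ 5 (mod 18): 84·t ≡ 5 − 47 = -42 (mod 18).
    Divide the congruence (and modulus) by g = 6: 14·t ≡ -7 (mod 3).
    Reduce coefficients mod 3: 2·t ≡ 2 (mod 3).
    The inverse of 2 mod 3 is 2 (since 2·2 = 4 = 1·3 + 1), so t ≡ 2·2 = 4 ≡ 1 (mod 3).
    Then x = 47 + 84·1 = 131, valid modulo lcm(84, 18) = 252: x ≡ 131 (mod 252).
Verify: 131 mod 4 = 3, 131 mod 21 = 5, 131 mod 18 = 5.

x ≡ 131 (mod 252).


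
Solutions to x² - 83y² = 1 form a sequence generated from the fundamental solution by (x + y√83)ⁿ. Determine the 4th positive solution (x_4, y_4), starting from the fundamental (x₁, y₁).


Step 1: Find the fundamental solution (x₁, y₁) of x² - 83y² = 1.
  Expand √83 as a continued fraction. a₀ = ⌊√83⌋ = 9; iterate m_{k+1} = d_k·a_k − m_k, d_{k+1} = (83 − m_{k+1}²)/d_k, a_{k+1} = ⌊(a₀ + m_{k+1})/d_{k+1}⌋ (starting m₀ = 0, d₀ = 1), with convergents p_k = a_k·p_{k-1} + p_{k-2}, q_k = a_k·q_{k-1} + q_{k-2} (p₋₁ = 1, q₋₁ = 0):
  k = 0: a₀ = 9; p₀/q₀ = 9/1; p₀² − 83·q₀² = 81 − 83 = -2.
  k = 1: m = 9, d = 2, a = ⌊(9 + 9)/2⌋ = 9; p/q = (9·9 + 1)/(9·1 + 0) = 82/9; p² − 83·q² = 6724 − 6723 = 1.
  The first convergent with p² − 83·q² = 1 gives the fundamental solution (x₁, y₁) = (82, 9).
Step 2: Apply the recurrence (x_{n+1}, y_{n+1}) = (x₁x_n + 83y₁y_n, x₁y_n + y₁x_n) repeatedly.
  From (x_1, y_1) = (82, 9): x_2 = 82·82 + 83·9·9 = 13447; y_2 = 82·9 + 9·82 = 1476.
  From (x_2, y_2) = (13447, 1476): x_3 = 82·13447 + 83·9·1476 = 2205226; y_3 = 82·1476 + 9·13447 = 242055.
  From (x_3, y_3) = (2205226, 242055): x_4 = 82·2205226 + 83·9·242055 = 361643617; y_4 = 82·242055 + 9·2205226 = 39695544.
Step 3: Verify x_4² - 83·y_4² = 130786105716842689 - 130786105716842688 = 1 (should be 1). ✓

(x_1, y_1) = (82, 9); (x_4, y_4) = (361643617, 39695544).


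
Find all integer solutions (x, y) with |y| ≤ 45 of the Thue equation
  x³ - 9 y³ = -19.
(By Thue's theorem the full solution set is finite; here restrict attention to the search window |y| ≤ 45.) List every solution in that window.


The equation is x³ - 9y³ = -19. For fixed y, x³ = 9·y³ − 19, so a solution requires the RHS to be a perfect cube.
Strategy: iterate y from -45 to 45, compute RHS = 9·y³ − 19, and check whether it is a (positive or negative) perfect cube.
Check small values of y:
  y = 0: RHS = -19 is not a perfect cube.
  y = 1: RHS = -10 is not a perfect cube.
  y = -1: RHS = -28 is not a perfect cube.
  y = 2: RHS = 53 is not a perfect cube.
  y = -2: RHS = -91 is not a perfect cube.
  y = 3: RHS = 224 is not a perfect cube.
  y = -3: RHS = -262 is not a perfect cube.
Continuing the search up to |y| = 45 finds no solutions either.
No (x, y) in the scanned range satisfies the equation.

No integer solutions with |y| ≤ 45.


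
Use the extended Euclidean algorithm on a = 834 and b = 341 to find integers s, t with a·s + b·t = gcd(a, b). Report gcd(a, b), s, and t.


Euclidean algorithm on (834, 341) — divide until remainder is 0:
  834 = 2 · 341 + 152
  341 = 2 · 152 + 37
  152 = 4 · 37 + 4
  37 = 9 · 4 + 1
  4 = 4 · 1 + 0
gcd(834, 341) = 1.
Track Bezout coefficients alongside the remainders: start with r₀ = 834 = a·1 + b·0 (s = 1, t = 0) and r₁ = 341 = a·0 + b·1 (s = 0, t = 1); each new remainder r_{k+1} = r_{k-1} − q_k·r_k inherits s_{k+1} = s_{k-1} − q_k·s_k, t_{k+1} = t_{k-1} − q_k·t_k, so r_k = a·s_k + b·t_k at every step:
  q = 2: r = 152, s = 1 − 2·0 = 1, t = 0 − 2·1 = -2  (check: 834·1 + 341·(-2) = 152)
  q = 2: r = 37, s = 0 − 2·1 = -2, t = 1 − 2·(-2) = 5  (check: 834·(-2) + 341·5 = 37)
  q = 4: r = 4, s = 1 − 4·(-2) = 9, t = -2 − 4·5 = -22  (check: 834·9 + 341·(-22) = 4)
  q = 9: r = 1, s = -2 − 9·9 = -83, t = 5 − 9·(-22) = 203  (check: 834·(-83) + 341·203 = 1)
The row with r = 1 (the gcd) gives the Bezout coefficients s = -83, t = 203.
Result: 834 · (-83) + 341 · (203) = 1.

gcd(834, 341) = 1; s = -83, t = 203 (check: 834·(-83) + 341·203 = 1).


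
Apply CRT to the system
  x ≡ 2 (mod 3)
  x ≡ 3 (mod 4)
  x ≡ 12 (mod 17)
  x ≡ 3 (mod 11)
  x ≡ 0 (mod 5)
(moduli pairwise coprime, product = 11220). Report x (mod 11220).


Product of moduli M = 3 · 4 · 17 · 11 · 5 = 11220.
Merge one congruence at a time:
  Start: x ≡ 2 (mod 3).
  Combine with x ≡ 3 (mod 4); new modulus lcm = 12.
    Write x = 2 + 3·t and substitute into x ≡ 3 (mod 4): 3·t ≡ 3 − 2 = 1 (mod 4).
    The inverse of 3 mod 4 is 3 (since 3·3 = 9 = 2·4 + 1), so t ≡ 3·1 = 3 ≡ 3 (mod 4).
    Then x = 2 + 3·3 = 11, valid modulo lcm(3, 4) = 12: x ≡ 11 (mod 12).
  Combine with x ≡ 12 (mod 17); new modulus lcm = 204.
    Write x = 11 + 12·t and substitute into x ≡ 12 (mod 17): 12·t ≡ 12 − 11 = 1 (mod 17).
    The inverse of 12 mod 17 is 10 (since 12·10 = 120 = 7·17 + 1), so t ≡ 10·1 = 10 ≡ 10 (mod 17).
    Then x = 11 + 12·10 = 131, valid modulo lcm(12, 17) = 204: x ≡ 131 (mod 204).
  Combine with x ≡ 3 (mod 11); new modulus lcm = 2244.
    Write x = 131 + 204·t and substitute into x ≡ 3 (mod 11): 204·t ≡ 3 − 131 = -128 (mod 11).
    Reduce coefficients mod 11: 6·t ≡ 4 (mod 11).
    The inverse of 6 mod 11 is 2 (since 6·2 = 12 = 1·11 + 1), so t ≡ 2·4 = 8 ≡ 8 (mod 11).
    Then x = 131 + 204·8 = 1763, valid modulo lcm(204, 11) = 2244: x ≡ 1763 (mod 2244).
  Combine with x ≡ 0 (mod 5); new modulus lcm = 11220.
    Write x = 1763 + 2244·t and substitute into x ≡ 0 (mod 5): 2244·t ≡ 0 − 1763 = -1763 (mod 5).
    Reduce coefficients mod 5: 4·t ≡ 2 (mod 5).
    The inverse of 4 mod 5 is 4 (since 4·4 = 16 = 3·5 + 1), so t ≡ 4·2 = 8 ≡ 3 (mod 5).
    Then x = 1763 + 2244·3 = 8495, valid modulo lcm(2244, 5) = 11220: x ≡ 8495 (mod 11220).
Verify against each original: 8495 mod 3 = 2, 8495 mod 4 = 3, 8495 mod 17 = 12, 8495 mod 11 = 3, 8495 mod 5 = 0.

x ≡ 8495 (mod 11220).


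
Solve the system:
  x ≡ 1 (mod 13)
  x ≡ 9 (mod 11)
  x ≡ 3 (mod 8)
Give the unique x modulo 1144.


Moduli 13, 11, 8 are pairwise coprime; by CRT there is a unique solution modulo M = 13 · 11 · 8 = 1144.
Solve pairwise, accumulating the modulus:
  Start with x ≡ 1 (mod 13).
  Combine with x ≡ 9 (mod 11): since gcd(13, 11) = 1, we get a unique residue mod 143.
    Write x = 1 + 13·t and substitute into x ≡ 9 (mod 11): 13·t ≡ 9 − 1 = 8 (mod 11).
    Reduce coefficients mod 11: 2·t ≡ 8 (mod 11).
    The inverse of 2 mod 11 is 6 (since 2·6 = 12 = 1·11 + 1), so t ≡ 6·8 = 48 ≡ 4 (mod 11).
    Then x = 1 + 13·4 = 53, valid modulo lcm(13, 11) = 143: x ≡ 53 (mod 143).
  Combine with x ≡ 3 (mod 8): since gcd(143, 8) = 1, we get a unique residue mod 1144.
    Write x = 53 + 143·t and substitute into x ≡ 3 (mod 8): 143·t ≡ 3 − 53 = -50 (mod 8).
    Reduce coefficients mod 8: 7·t ≡ 6 (mod 8).
    The inverse of 7 mod 8 is 7 (since 7·7 = 49 = 6·8 + 1), so t ≡ 7·6 = 42 ≡ 2 (mod 8).
    Then x = 53 + 143·2 = 339, valid modulo lcm(143, 8) = 1144: x ≡ 339 (mod 1144).
Verify: 339 mod 13 = 1 ✓, 339 mod 11 = 9 ✓, 339 mod 8 = 3 ✓.

x ≡ 339 (mod 1144).


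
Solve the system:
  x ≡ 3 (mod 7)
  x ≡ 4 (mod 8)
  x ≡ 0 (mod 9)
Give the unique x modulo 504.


Moduli 7, 8, 9 are pairwise coprime; by CRT there is a unique solution modulo M = 7 · 8 · 9 = 504.
Solve pairwise, accumulating the modulus:
  Start with x ≡ 3 (mod 7).
  Combine with x ≡ 4 (mod 8): since gcd(7, 8) = 1, we get a unique residue mod 56.
    Write x = 3 + 7·t and substitute into x ≡ 4 (mod 8): 7·t ≡ 4 − 3 = 1 (mod 8).
    The inverse of 7 mod 8 is 7 (since 7·7 = 49 = 6·8 + 1), so t ≡ 7·1 = 7 ≡ 7 (mod 8).
    Then x = 3 + 7·7 = 52, valid modulo lcm(7, 8) = 56: x ≡ 52 (mod 56).
  Combine with x ≡ 0 (mod 9): since gcd(56, 9) = 1, we get a unique residue mod 504.
    Write x = 52 + 56·t and substitute into x ≡ 0 (mod 9): 56·t ≡ 0 − 52 = -52 (mod 9).
    Reduce coefficients mod 9: 2·t ≡ 2 (mod 9).
    The inverse of 2 mod 9 is 5 (since 2·5 = 10 = 1·9 + 1), so t ≡ 5·2 = 10 ≡ 1 (mod 9).
    Then x = 52 + 56·1 = 108, valid modulo lcm(56, 9) = 504: x ≡ 108 (mod 504).
Verify: 108 mod 7 = 3 ✓, 108 mod 8 = 4 ✓, 108 mod 9 = 0 ✓.

x ≡ 108 (mod 504).


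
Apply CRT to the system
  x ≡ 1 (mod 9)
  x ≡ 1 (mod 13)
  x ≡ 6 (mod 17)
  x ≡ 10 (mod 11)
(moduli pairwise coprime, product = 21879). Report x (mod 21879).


Product of moduli M = 9 · 13 · 17 · 11 = 21879.
Merge one congruence at a time:
  Start: x ≡ 1 (mod 9).
  Combine with x ≡ 1 (mod 13); new modulus lcm = 117.
    Write x = 1 + 9·t and substitute into x ≡ 1 (mod 13): 9·t ≡ 1 − 1 = 0 (mod 13).
    The inverse of 9 mod 13 is 3 (since 9·3 = 27 = 2·13 + 1), so t ≡ 3·0 = 0 ≡ 0 (mod 13).
    Then x = 1 + 9·0 = 1, valid modulo lcm(9, 13) = 117: x ≡ 1 (mod 117).
  Combine with x ≡ 6 (mod 17); new modulus lcm = 1989.
    Write x = 1 + 117·t and substitute into x ≡ 6 (mod 17): 117·t ≡ 6 − 1 = 5 (mod 17).
    Reduce coefficients mod 17: 15·t ≡ 5 (mod 17).
    The inverse of 15 mod 17 is 8 (since 15·8 = 120 = 7·17 + 1), so t ≡ 8·5 = 40 ≡ 6 (mod 17).
    Then x = 1 + 117·6 = 703, valid modulo lcm(117, 17) = 1989: x ≡ 703 (mod 1989).
  Combine with x ≡ 10 (mod 11); new modulus lcm = 21879.
    Write x = 703 + 1989·t and substitute into x ≡ 10 (mod 11): 1989·t ≡ 10 − 703 = -693 (mod 11).
    Reduce coefficients mod 11: 9·t ≡ 0 (mod 11).
    The inverse of 9 mod 11 is 5 (since 9·5 = 45 = 4·11 + 1), so t ≡ 5·0 = 0 ≡ 0 (mod 11).
    Then x = 703 + 1989·0 = 703, valid modulo lcm(1989, 11) = 21879: x ≡ 703 (mod 21879).
Verify against each original: 703 mod 9 = 1, 703 mod 13 = 1, 703 mod 17 = 6, 703 mod 11 = 10.

x ≡ 703 (mod 21879).


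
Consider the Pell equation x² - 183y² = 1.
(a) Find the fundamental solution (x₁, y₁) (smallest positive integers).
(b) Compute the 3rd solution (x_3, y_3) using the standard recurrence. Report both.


Step 1: Find the fundamental solution (x₁, y₁) of x² - 183y² = 1.
  Expand √183 as a continued fraction. a₀ = ⌊√183⌋ = 13; iterate m_{k+1} = d_k·a_k − m_k, d_{k+1} = (183 − m_{k+1}²)/d_k, a_{k+1} = ⌊(a₀ + m_{k+1})/d_{k+1}⌋ (starting m₀ = 0, d₀ = 1), with convergents p_k = a_k·p_{k-1} + p_{k-2}, q_k = a_k·q_{k-1} + q_{k-2} (p₋₁ = 1, q₋₁ = 0):
  k = 0: a₀ = 13; p₀/q₀ = 13/1; p₀² − 183·q₀² = 169 − 183 = -14.
  k = 1: m = 13, d = 14, a = ⌊(13 + 13)/14⌋ = 1; p/q = (1·13 + 1)/(1·1 + 0) = 14/1; p² − 183·q² = 196 − 183 = 13.
  k = 2: m = 1, d = 13, a = ⌊(13 + 1)/13⌋ = 1; p/q = (1·14 + 13)/(1·1 + 1) = 27/2; p² − 183·q² = 729 − 732 = -3.
  k = 3: m = 12, d = 3, a = ⌊(13 + 12)/3⌋ = 8; p/q = (8·27 + 14)/(8·2 + 1) = 230/17; p² − 183·q² = 52900 − 52887 = 13.
  k = 4: m = 12, d = 13, a = ⌊(13 + 12)/13⌋ = 1; p/q = (1·230 + 27)/(1·17 + 2) = 257/19; p² − 183·q² = 66049 − 66063 = -14.
  k = 5: m = 1, d = 14, a = ⌊(13 + 1)/14⌋ = 1; p/q = (1·257 + 230)/(1·19 + 17) = 487/36; p² − 183·q² = 237169 − 237168 = 1.
  The first convergent with p² − 183·q² = 1 gives the fundamental solution (x₁, y₁) = (487, 36).
Step 2: Apply the recurrence (x_{n+1}, y_{n+1}) = (x₁x_n + 183y₁y_n, x₁y_n + y₁x_n) repeatedly.
  From (x_1, y_1) = (487, 36): x_2 = 487·487 + 183·36·36 = 474337; y_2 = 487·36 + 36·487 = 35064.
  From (x_2, y_2) = (474337, 35064): x_3 = 487·474337 + 183·36·35064 = 462003751; y_3 = 487·35064 + 36·474337 = 34152300.
Step 3: Verify x_3² - 183·y_3² = 213447465938070001 - 213447465938070000 = 1 (should be 1). ✓

(x_1, y_1) = (487, 36); (x_3, y_3) = (462003751, 34152300).


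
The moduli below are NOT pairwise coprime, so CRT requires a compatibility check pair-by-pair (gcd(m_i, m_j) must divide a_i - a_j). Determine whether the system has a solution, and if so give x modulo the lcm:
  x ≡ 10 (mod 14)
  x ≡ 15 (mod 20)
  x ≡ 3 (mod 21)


Moduli 14, 20, 21 are not pairwise coprime, so CRT works modulo lcm(m_i) when all pairwise compatibility conditions hold.
Pairwise compatibility: gcd(m_i, m_j) must divide a_i - a_j for every pair.
Merge one congruence at a time:
  Start: x ≡ 10 (mod 14).
  Combine with x ≡ 15 (mod 20): gcd(14, 20) = 2, and 15 - 10 = 5 is NOT divisible by 2.
    ⇒ system is inconsistent (no integer solution).

No solution (the system is inconsistent).


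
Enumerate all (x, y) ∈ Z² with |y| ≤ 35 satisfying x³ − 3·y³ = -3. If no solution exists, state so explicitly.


The equation is x³ - 3y³ = -3. For fixed y, x³ = 3·y³ − 3, so a solution requires the RHS to be a perfect cube.
Strategy: iterate y from -35 to 35, compute RHS = 3·y³ − 3, and check whether it is a (positive or negative) perfect cube.
Check small values of y:
  y = 0: RHS = -3 is not a perfect cube.
  y = 1: RHS = 0 = (0)³ ⇒ x = 0 works.
  y = -1: RHS = -6 is not a perfect cube.
  y = 2: RHS = 21 is not a perfect cube.
  y = -2: RHS = -27 = (-3)³ ⇒ x = -3 works.
  y = 3: RHS = 78 is not a perfect cube.
  y = -3: RHS = -84 is not a perfect cube.
Continuing the search up to |y| = 35 finds no further solutions beyond those listed.
Collected solutions: (0, 1), (-3, -2).

Solutions (with |y| ≤ 35): (0, 1), (-3, -2).


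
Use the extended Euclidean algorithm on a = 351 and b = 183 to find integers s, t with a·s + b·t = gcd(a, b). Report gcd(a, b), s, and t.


Euclidean algorithm on (351, 183) — divide until remainder is 0:
  351 = 1 · 183 + 168
  183 = 1 · 168 + 15
  168 = 11 · 15 + 3
  15 = 5 · 3 + 0
gcd(351, 183) = 3.
Track Bezout coefficients alongside the remainders: start with r₀ = 351 = a·1 + b·0 (s = 1, t = 0) and r₁ = 183 = a·0 + b·1 (s = 0, t = 1); each new remainder r_{k+1} = r_{k-1} − q_k·r_k inherits s_{k+1} = s_{k-1} − q_k·s_k, t_{k+1} = t_{k-1} − q_k·t_k, so r_k = a·s_k + b·t_k at every step:
  q = 1: r = 168, s = 1 − 1·0 = 1, t = 0 − 1·1 = -1  (check: 351·1 + 183·(-1) = 168)
  q = 1: r = 15, s = 0 − 1·1 = -1, t = 1 − 1·(-1) = 2  (check: 351·(-1) + 183·2 = 15)
  q = 11: r = 3, s = 1 − 11·(-1) = 12, t = -1 − 11·2 = -23  (check: 351·12 + 183·(-23) = 3)
The row with r = 3 (the gcd) gives the Bezout coefficients s = 12, t = -23.
Result: 351 · (12) + 183 · (-23) = 3.

gcd(351, 183) = 3; s = 12, t = -23 (check: 351·12 + 183·(-23) = 3).


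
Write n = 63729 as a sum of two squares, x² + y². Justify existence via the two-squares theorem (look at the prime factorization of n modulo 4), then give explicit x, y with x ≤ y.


Step 1: Factor n = 63729 = 3^2 · 73 · 97.
Step 2: Check the mod-4 condition on each prime factor: 3 ≡ 3 (mod 4), exponent 2 (must be even); 73 ≡ 1 (mod 4), exponent 1; 97 ≡ 1 (mod 4), exponent 1.
All primes ≡ 3 (mod 4) appear to even exponent (or don't appear), so by the two-squares theorem n IS expressible as a sum of two squares.
Step 3: Build a representation. Group n = k² · m with k = 3 and m = 73 · 97 = 7081 (a product of primes ≡ 1 (mod 4)); a representation of m scales to one of n via (k·x)² + (k·y)² = k²(x² + y²). Each prime p ≡ 1 (mod 4) is itself a sum of two squares; find a² by testing p − a² for a perfect square:
  73: 73 − 1² = 72, 73 − 2² = 69, 73 − 3² = 64 = 8² ⇒ 73 = 3² + 8².
  97: 97 − 1² = 96, 97 − 2² = 93, 97 − 3² = 88, 97 − 4² = 81 = 9² ⇒ 97 = 4² + 9².
  Combine using the Brahmagupta–Fibonacci identity (a² + b²)(c² + d²) = (ac − bd)² + (ad + bc)² = (ac + bd)² + (ad − bc)²:
  73 · 97 = 7081: from (3² + 8²)(4² + 9²), take (3·4 − 8·9, 3·9 + 8·4) = (12 − 72, 27 + 32) = (-60, 59); dropping signs (only squares matter) gives (60, 59); check 60² + 59² = 3600 + 3481 = 7081 ✓.
  Scale by k = 3: (3·60, 3·59) = (180, 177).
Step 4: Order so x ≤ y and verify: 177² + 180² = 31329 + 32400 = 63729 = n. ✓

n = 63729 = 177² + 180² (one valid representation with x ≤ y).


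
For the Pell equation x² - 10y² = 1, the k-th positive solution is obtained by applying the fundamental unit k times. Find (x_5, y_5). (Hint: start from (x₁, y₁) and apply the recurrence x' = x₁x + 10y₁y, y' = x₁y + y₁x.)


Step 1: Find the fundamental solution (x₁, y₁) of x² - 10y² = 1.
  Expand √10 as a continued fraction. a₀ = ⌊√10⌋ = 3; iterate m_{k+1} = d_k·a_k − m_k, d_{k+1} = (10 − m_{k+1}²)/d_k, a_{k+1} = ⌊(a₀ + m_{k+1})/d_{k+1}⌋ (starting m₀ = 0, d₀ = 1), with convergents p_k = a_k·p_{k-1} + p_{k-2}, q_k = a_k·q_{k-1} + q_{k-2} (p₋₁ = 1, q₋₁ = 0):
  k = 0: a₀ = 3; p₀/q₀ = 3/1; p₀² − 10·q₀² = 9 − 10 = -1.
  k = 1: m = 3, d = 1, a = ⌊(3 + 3)/1⌋ = 6; p/q = (6·3 + 1)/(6·1 + 0) = 19/6; p² − 10·q² = 361 − 360 = 1.
  The first convergent with p² − 10·q² = 1 gives the fundamental solution (x₁, y₁) = (19, 6).
Step 2: Apply the recurrence (x_{n+1}, y_{n+1}) = (x₁x_n + 10y₁y_n, x₁y_n + y₁x_n) repeatedly.
  From (x_1, y_1) = (19, 6): x_2 = 19·19 + 10·6·6 = 721; y_2 = 19·6 + 6·19 = 228.
  From (x_2, y_2) = (721, 228): x_3 = 19·721 + 10·6·228 = 27379; y_3 = 19·228 + 6·721 = 8658.
  From (x_3, y_3) = (27379, 8658): x_4 = 19·27379 + 10·6·8658 = 1039681; y_4 = 19·8658 + 6·27379 = 328776.
  From (x_4, y_4) = (1039681, 328776): x_5 = 19·1039681 + 10·6·328776 = 39480499; y_5 = 19·328776 + 6·1039681 = 12484830.
Step 3: Verify x_5² - 10·y_5² = 1558709801289001 - 1558709801289000 = 1 (should be 1). ✓

(x_1, y_1) = (19, 6); (x_5, y_5) = (39480499, 12484830).


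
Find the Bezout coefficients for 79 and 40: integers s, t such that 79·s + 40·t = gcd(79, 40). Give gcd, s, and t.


Euclidean algorithm on (79, 40) — divide until remainder is 0:
  79 = 1 · 40 + 39
  40 = 1 · 39 + 1
  39 = 39 · 1 + 0
gcd(79, 40) = 1.
Track Bezout coefficients alongside the remainders: start with r₀ = 79 = a·1 + b·0 (s = 1, t = 0) and r₁ = 40 = a·0 + b·1 (s = 0, t = 1); each new remainder r_{k+1} = r_{k-1} − q_k·r_k inherits s_{k+1} = s_{k-1} − q_k·s_k, t_{k+1} = t_{k-1} − q_k·t_k, so r_k = a·s_k + b·t_k at every step:
  q = 1: r = 39, s = 1 − 1·0 = 1, t = 0 − 1·1 = -1  (check: 79·1 + 40·(-1) = 39)
  q = 1: r = 1, s = 0 − 1·1 = -1, t = 1 − 1·(-1) = 2  (check: 79·(-1) + 40·2 = 1)
The row with r = 1 (the gcd) gives the Bezout coefficients s = -1, t = 2.
Result: 79 · (-1) + 40 · (2) = 1.

gcd(79, 40) = 1; s = -1, t = 2 (check: 79·(-1) + 40·2 = 1).


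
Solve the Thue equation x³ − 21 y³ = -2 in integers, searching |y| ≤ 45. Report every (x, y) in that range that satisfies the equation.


The equation is x³ - 21y³ = -2. For fixed y, x³ = 21·y³ − 2, so a solution requires the RHS to be a perfect cube.
Strategy: iterate y from -45 to 45, compute RHS = 21·y³ − 2, and check whether it is a (positive or negative) perfect cube.
Check small values of y:
  y = 0: RHS = -2 is not a perfect cube.
  y = 1: RHS = 19 is not a perfect cube.
  y = -1: RHS = -23 is not a perfect cube.
  y = 2: RHS = 166 is not a perfect cube.
  y = -2: RHS = -170 is not a perfect cube.
  y = 3: RHS = 565 is not a perfect cube.
  y = -3: RHS = -569 is not a perfect cube.
Continuing the search up to |y| = 45 finds no solutions either.
No (x, y) in the scanned range satisfies the equation.

No integer solutions with |y| ≤ 45.


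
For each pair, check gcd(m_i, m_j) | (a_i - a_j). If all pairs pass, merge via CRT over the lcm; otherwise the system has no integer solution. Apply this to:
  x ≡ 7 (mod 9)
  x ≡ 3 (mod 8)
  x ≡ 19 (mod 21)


Moduli 9, 8, 21 are not pairwise coprime, so CRT works modulo lcm(m_i) when all pairwise compatibility conditions hold.
Pairwise compatibility: gcd(m_i, m_j) must divide a_i - a_j for every pair.
Merge one congruence at a time:
  Start: x ≡ 7 (mod 9).
  Combine with x ≡ 3 (mod 8): gcd(9, 8) = 1; 3 - 7 = -4, which IS divisible by 1, so compatible.
    Write x = 7 + 9·t and substitute into x ≡ 3 (mod 8): 9·t ≡ 3 − 7 = -4 (mod 8).
    Reduce coefficients mod 8: 1·t ≡ 4 (mod 8).
    So t ≡ 4 (mod 8).
    Then x = 7 + 9·4 = 43, valid modulo lcm(9, 8) = 72: x ≡ 43 (mod 72).
  Combine with x ≡ 19 (mod 21): gcd(72, 21) = 3; 19 - 43 = -24, which IS divisible by 3, so compatible.
    Write x = 43 + 72·t and substitute into x ≡ 19 (mod 21): 72·t ≡ 19 − 43 = -24 (mod 21).
    Divide the congruence (and modulus) by g = 3: 24·t ≡ -8 (mod 7).
    Reduce coefficients mod 7: 3·t ≡ 6 (mod 7).
    The inverse of 3 mod 7 is 5 (since 3·5 = 15 = 2·7 + 1), so t ≡ 5·6 = 30 ≡ 2 (mod 7).
    Then x = 43 + 72·2 = 187, valid modulo lcm(72, 21) = 504: x ≡ 187 (mod 504).
Verify: 187 mod 9 = 7, 187 mod 8 = 3, 187 mod 21 = 19.

x ≡ 187 (mod 504).


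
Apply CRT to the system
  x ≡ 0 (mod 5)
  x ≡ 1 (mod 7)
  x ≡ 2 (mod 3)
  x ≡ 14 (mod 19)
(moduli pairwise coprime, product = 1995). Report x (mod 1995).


Product of moduli M = 5 · 7 · 3 · 19 = 1995.
Merge one congruence at a time:
  Start: x ≡ 0 (mod 5).
  Combine with x ≡ 1 (mod 7); new modulus lcm = 35.
    Write x = 0 + 5·t and substitute into x ≡ 1 (mod 7): 5·t ≡ 1 − 0 = 1 (mod 7).
    The inverse of 5 mod 7 is 3 (since 5·3 = 15 = 2·7 + 1), so t ≡ 3·1 = 3 ≡ 3 (mod 7).
    Then x = 0 + 5·3 = 15, valid modulo lcm(5, 7) = 35: x ≡ 15 (mod 35).
  Combine with x ≡ 2 (mod 3); new modulus lcm = 105.
    Write x = 15 + 35·t and substitute into x ≡ 2 (mod 3): 35·t ≡ 2 − 15 = -13 (mod 3).
    Reduce coefficients mod 3: 2·t ≡ 2 (mod 3).
    The inverse of 2 mod 3 is 2 (since 2·2 = 4 = 1·3 + 1), so t ≡ 2·2 = 4 ≡ 1 (mod 3).
    Then x = 15 + 35·1 = 50, valid modulo lcm(35, 3) = 105: x ≡ 50 (mod 105).
  Combine with x ≡ 14 (mod 19); new modulus lcm = 1995.
    Write x = 50 + 105·t and substitute into x ≡ 14 (mod 19): 105·t ≡ 14 − 50 = -36 (mod 19).
    Reduce coefficients mod 19: 10·t ≡ 2 (mod 19).
    The inverse of 10 mod 19 is 2 (since 10·2 = 20 = 1·19 + 1), so t ≡ 2·2 = 4 ≡ 4 (mod 19).
    Then x = 50 + 105·4 = 470, valid modulo lcm(105, 19) = 1995: x ≡ 470 (mod 1995).
Verify against each original: 470 mod 5 = 0, 470 mod 7 = 1, 470 mod 3 = 2, 470 mod 19 = 14.

x ≡ 470 (mod 1995).


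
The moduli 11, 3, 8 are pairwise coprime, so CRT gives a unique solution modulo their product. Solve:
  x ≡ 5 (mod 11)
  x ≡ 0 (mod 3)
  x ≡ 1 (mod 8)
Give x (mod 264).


Moduli 11, 3, 8 are pairwise coprime; by CRT there is a unique solution modulo M = 11 · 3 · 8 = 264.
Solve pairwise, accumulating the modulus:
  Start with x ≡ 5 (mod 11).
  Combine with x ≡ 0 (mod 3): since gcd(11, 3) = 1, we get a unique residue mod 33.
    Write x = 5 + 11·t and substitute into x ≡ 0 (mod 3): 11·t ≡ 0 − 5 = -5 (mod 3).
    Reduce coefficients mod 3: 2·t ≡ 1 (mod 3).
    The inverse of 2 mod 3 is 2 (since 2·2 = 4 = 1·3 + 1), so t ≡ 2·1 = 2 ≡ 2 (mod 3).
    Then x = 5 + 11·2 = 27, valid modulo lcm(11, 3) = 33: x ≡ 27 (mod 33).
  Combine with x ≡ 1 (mod 8): since gcd(33, 8) = 1, we get a unique residue mod 264.
    Write x = 27 + 33·t and substitute into x ≡ 1 (mod 8): 33·t ≡ 1 − 27 = -26 (mod 8).
    Reduce coefficients mod 8: 1·t ≡ 6 (mod 8).
    So t ≡ 6 (mod 8).
    Then x = 27 + 33·6 = 225, valid modulo lcm(33, 8) = 264: x ≡ 225 (mod 264).
Verify: 225 mod 11 = 5 ✓, 225 mod 3 = 0 ✓, 225 mod 8 = 1 ✓.

x ≡ 225 (mod 264).


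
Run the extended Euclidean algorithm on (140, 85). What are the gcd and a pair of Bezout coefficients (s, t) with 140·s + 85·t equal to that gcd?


Euclidean algorithm on (140, 85) — divide until remainder is 0:
  140 = 1 · 85 + 55
  85 = 1 · 55 + 30
  55 = 1 · 30 + 25
  30 = 1 · 25 + 5
  25 = 5 · 5 + 0
gcd(140, 85) = 5.
Track Bezout coefficients alongside the remainders: start with r₀ = 140 = a·1 + b·0 (s = 1, t = 0) and r₁ = 85 = a·0 + b·1 (s = 0, t = 1); each new remainder r_{k+1} = r_{k-1} − q_k·r_k inherits s_{k+1} = s_{k-1} − q_k·s_k, t_{k+1} = t_{k-1} − q_k·t_k, so r_k = a·s_k + b·t_k at every step:
  q = 1: r = 55, s = 1 − 1·0 = 1, t = 0 − 1·1 = -1  (check: 140·1 + 85·(-1) = 55)
  q = 1: r = 30, s = 0 − 1·1 = -1, t = 1 − 1·(-1) = 2  (check: 140·(-1) + 85·2 = 30)
  q = 1: r = 25, s = 1 − 1·(-1) = 2, t = -1 − 1·2 = -3  (check: 140·2 + 85·(-3) = 25)
  q = 1: r = 5, s = -1 − 1·2 = -3, t = 2 − 1·(-3) = 5  (check: 140·(-3) + 85·5 = 5)
The row with r = 5 (the gcd) gives the Bezout coefficients s = -3, t = 5.
Result: 140 · (-3) + 85 · (5) = 5.

gcd(140, 85) = 5; s = -3, t = 5 (check: 140·(-3) + 85·5 = 5).
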